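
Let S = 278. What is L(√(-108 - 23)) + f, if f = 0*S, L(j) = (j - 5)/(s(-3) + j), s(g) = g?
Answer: 73/70 + I*√131/70 ≈ 1.0429 + 0.16351*I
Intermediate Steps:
L(j) = (-5 + j)/(-3 + j) (L(j) = (j - 5)/(-3 + j) = (-5 + j)/(-3 + j))
f = 0 (f = 0*278 = 0)
L(√(-108 - 23)) + f = (-5 + √(-108 - 23))/(-3 + √(-108 - 23)) + 0 = (-5 + √(-131))/(-3 + √(-131)) + 0 = (-5 + I*√131)/(-3 + I*√131) + 0 = (-5 + I*√131)/(-3 + I*√131)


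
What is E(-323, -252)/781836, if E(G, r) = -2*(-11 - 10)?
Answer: 7/130306 ≈ 5.3720e-5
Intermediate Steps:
E(G, r) = 42 (E(G, r) = -2*(-21) = 42)
E(-323, -252)/781836 = 42/781836 = 42*(1/781836) = 7/130306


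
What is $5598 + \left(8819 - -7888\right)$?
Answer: $22305$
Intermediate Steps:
$5598 + \left(8819 - -7888\right) = 5598 + \left(8819 + 7888\right) = 5598 + 16707 = 22305$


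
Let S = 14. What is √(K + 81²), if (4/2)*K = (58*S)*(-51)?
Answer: I*√14145 ≈ 118.93*I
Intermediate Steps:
K = -20706 (K = ((58*14)*(-51))/2 = (812*(-51))/2 = (½)*(-41412) = -20706)
√(K + 81²) = √(-20706 + 81²) = √(-20706 + 6561) = √(-14145) = I*√14145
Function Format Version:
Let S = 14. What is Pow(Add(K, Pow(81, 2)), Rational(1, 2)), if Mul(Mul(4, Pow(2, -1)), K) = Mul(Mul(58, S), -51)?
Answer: Mul(I, Pow(14145, Rational(1, 2))) ≈ Mul(118.93, I)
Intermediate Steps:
K = -20706 (K = Mul(Rational(1, 2), Mul(Mul(58, 14), -51)) = Mul(Rational(1, 2), Mul(812, -51)) = Mul(Rational(1, 2), -41412) = -20706)
Pow(Add(K, Pow(81, 2)), Rational(1, 2)) = Pow(Add(-20706, Pow(81, 2)), Rational(1, 2)) = Pow(Add(-20706, 6561), Rational(1, 2)) = Pow(-14145, Rational(1, 2)) = Mul(I, Pow(14145, Rational(1, 2)))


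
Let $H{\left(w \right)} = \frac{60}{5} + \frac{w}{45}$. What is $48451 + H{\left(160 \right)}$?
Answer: $\frac{436199}{9} \approx 48467.0$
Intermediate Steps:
$H{\left(w \right)} = 12 + \frac{w}{45}$ ($H{\left(w \right)} = 60 \cdot \frac{1}{5} + w \frac{1}{45} = 12 + \frac{w}{45}$)
$48451 + H{\left(160 \right)} = 48451 + \left(12 + \frac{1}{45} \cdot 160\right) = 48451 + \left(12 + \frac{32}{9}\right) = 48451 + \frac{140}{9} = \frac{436199}{9}$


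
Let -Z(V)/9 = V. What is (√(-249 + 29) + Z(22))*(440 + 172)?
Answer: -121176 + 1224*I*√55 ≈ -1.2118e+5 + 9077.4*I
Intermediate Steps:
Z(V) = -9*V
(√(-249 + 29) + Z(22))*(440 + 172) = (√(-249 + 29) - 9*22)*(440 + 172) = (√(-220) - 198)*612 = (2*I*√55 - 198)*612 = (-198 + 2*I*√55)*612 = -121176 + 1224*I*√55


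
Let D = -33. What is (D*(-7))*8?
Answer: 1848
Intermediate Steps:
(D*(-7))*8 = -33*(-7)*8 = 231*8 = 1848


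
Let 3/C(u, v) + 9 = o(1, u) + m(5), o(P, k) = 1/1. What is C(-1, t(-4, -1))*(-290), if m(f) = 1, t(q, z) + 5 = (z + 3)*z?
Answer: 870/7 ≈ 124.29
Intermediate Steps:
t(q, z) = -5 + z*(3 + z) (t(q, z) = -5 + (z + 3)*z = -5 + (3 + z)*z = -5 + z*(3 + z))
o(P, k) = 1
C(u, v) = -3/7 (C(u, v) = 3/(-9 + (1 + 1)) = 3/(-9 + 2) = 3/(-7) = 3*(-1/7) = -3/7)
C(-1, t(-4, -1))*(-290) = -3/7*(-290) = 870/7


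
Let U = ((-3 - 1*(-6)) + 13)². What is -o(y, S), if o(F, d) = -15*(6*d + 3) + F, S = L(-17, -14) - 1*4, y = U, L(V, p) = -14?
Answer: -1831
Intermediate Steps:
U = 256 (U = ((-3 + 6) + 13)² = (3 + 13)² = 16² = 256)
y = 256
S = -18 (S = -14 - 1*4 = -14 - 4 = -18)
o(F, d) = -45 + F - 90*d (o(F, d) = -15*(3 + 6*d) + F = (-45 - 90*d) + F = -45 + F - 90*d)
-o(y, S) = -(-45 + 256 - 90*(-18)) = -(-45 + 256 + 1620) = -1*1831 = -1831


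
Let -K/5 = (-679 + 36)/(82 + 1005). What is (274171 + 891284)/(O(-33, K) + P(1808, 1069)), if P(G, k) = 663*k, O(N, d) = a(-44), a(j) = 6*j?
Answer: 388485/236161 ≈ 1.6450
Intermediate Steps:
K = 3215/1087 (K = -5*(-679 + 36)/(82 + 1005) = -(-3215)/1087 = -5*(-643/1087) = 3215/1087 ≈ 2.9577)
O(N, d) = -264 (O(N, d) = 6*(-44) = -264)
(274171 + 891284)/(O(-33, K) + P(1808, 1069)) = (274171 + 891284)/(-264 + 663*1069) = 1165455/(-264 + 708747) = 1165455/708483 = 1165455*(1/708483) = 388485/236161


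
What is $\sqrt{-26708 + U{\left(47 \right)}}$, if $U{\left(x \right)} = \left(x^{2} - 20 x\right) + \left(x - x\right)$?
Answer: $i \sqrt{25439} \approx 159.5 i$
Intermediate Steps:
$U{\left(x \right)} = x^{2} - 20 x$ ($U{\left(x \right)} = \left(x^{2} - 20 x\right) + 0 = x^{2} - 20 x$)
$\sqrt{-26708 + U{\left(47 \right)}} = \sqrt{-26708 + 47 \left(-20 + 47\right)} = \sqrt{-26708 + 47 \cdot 27} = \sqrt{-26708 + 1269} = \sqrt{-25439} = i \sqrt{25439}$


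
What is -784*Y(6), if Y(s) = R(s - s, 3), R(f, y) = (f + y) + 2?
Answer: -3920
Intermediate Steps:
R(f, y) = 2 + f + y
Y(s) = 5 (Y(s) = 2 + (s - s) + 3 = 2 + 0 + 3 = 5)
-784*Y(6) = -784*5 = -3920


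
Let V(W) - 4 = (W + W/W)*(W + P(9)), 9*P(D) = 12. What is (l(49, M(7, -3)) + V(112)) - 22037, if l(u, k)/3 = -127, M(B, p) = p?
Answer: -28822/3 ≈ -9607.3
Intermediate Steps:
P(D) = 4/3 (P(D) = (1/9)*12 = 4/3)
V(W) = 4 + (1 + W)*(4/3 + W) (V(W) = 4 + (W + W/W)*(W + 4/3) = 4 + (W + 1)*(4/3 + W) = 4 + (1 + W)*(4/3 + W))
l(u, k) = -381 (l(u, k) = 3*(-127) = -381)
(l(49, M(7, -3)) + V(112)) - 22037 = (-381 + (16/3 + 112**2 + (7/3)*112)) - 22037 = (-381 + (16/3 + 12544 + 784/3)) - 22037 = (-381 + 38432/3) - 22037 = 37289/3 - 22037 = -28822/3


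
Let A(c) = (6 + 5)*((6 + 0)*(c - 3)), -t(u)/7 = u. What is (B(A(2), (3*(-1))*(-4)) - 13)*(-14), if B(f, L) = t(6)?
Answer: 770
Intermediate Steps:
t(u) = -7*u
A(c) = -198 + 66*c (A(c) = 11*(6*(-3 + c)) = 11*(-18 + 6*c) = -198 + 66*c)
B(f, L) = -42 (B(f, L) = -7*6 = -42)
(B(A(2), (3*(-1))*(-4)) - 13)*(-14) = (-42 - 13)*(-14) = -55*(-14) = 770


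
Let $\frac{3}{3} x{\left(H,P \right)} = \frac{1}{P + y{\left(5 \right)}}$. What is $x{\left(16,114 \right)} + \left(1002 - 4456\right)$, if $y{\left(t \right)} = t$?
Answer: $- \frac{411025}{119} \approx -3454.0$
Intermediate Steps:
$x{\left(H,P \right)} = \frac{1}{5 + P}$ ($x{\left(H,P \right)} = \frac{1}{P + 5} = \frac{1}{5 + P}$)
$x{\left(16,114 \right)} + \left(1002 - 4456\right) = \frac{1}{5 + 114} + \left(1002 - 4456\right) = \frac{1}{119} - 3454 = - \frac{411025}{119}$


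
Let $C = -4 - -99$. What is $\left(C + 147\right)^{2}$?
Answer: $58564$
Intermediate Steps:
$C = 95$ ($C = -4 + 99 = 95$)
$\left(C + 147\right)^{2} = \left(95 + 147\right)^{2} = 242^{2} = 58564$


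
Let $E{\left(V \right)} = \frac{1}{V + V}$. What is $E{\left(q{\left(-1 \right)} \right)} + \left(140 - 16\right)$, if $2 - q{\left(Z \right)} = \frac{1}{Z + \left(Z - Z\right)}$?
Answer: $\frac{745}{6} \approx 124.17$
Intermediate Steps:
$q{\left(Z \right)} = 2 - \frac{1}{Z}$ ($q{\left(Z \right)} = 2 - \frac{1}{Z + \left(Z - Z\right)} = 2 - \frac{1}{Z + 0} = 2 - \frac{1}{Z}$)
$E{\left(V \right)} = \frac{1}{2 V}$
$E{\left(q{\left(-1 \right)} \right)} + \left(140 - 16\right) = \frac{1}{2 \left(2 - \frac{1}{-1}\right)} + \left(140 - 16\right) = \frac{1}{2 \left(2 - -1\right)} + \left(140 - 16\right) = \frac{1}{2 \left(2 + 1\right)} + 124 = \frac{1}{2 \cdot 3} + 124 = \frac{1}{2} \cdot \frac{1}{3} + 124 = \frac{1}{6} + 124 = \frac{745}{6}$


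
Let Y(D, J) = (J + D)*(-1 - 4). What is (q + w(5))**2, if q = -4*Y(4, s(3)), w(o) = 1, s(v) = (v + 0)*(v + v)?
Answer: 194481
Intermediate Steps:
s(v) = 2*v**2 (s(v) = v*(2*v) = 2*v**2)
Y(D, J) = -5*D - 5*J (Y(D, J) = (D + J)*(-5) = -5*D - 5*J)
q = 440 (q = -4*(-5*4 - 10*3**2) = -4*(-20 - 10*9) = -4*(-20 - 5*18) = -4*(-20 - 90) = -4*(-110) = 440)
(q + w(5))**2 = (440 + 1)**2 = 441**2 = 194481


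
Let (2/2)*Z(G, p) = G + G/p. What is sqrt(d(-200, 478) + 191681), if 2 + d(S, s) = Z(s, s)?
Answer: sqrt(192158) ≈ 438.36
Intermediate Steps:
Z(G, p) = G + G/p
d(S, s) = -1 + s (d(S, s) = -2 + (s + s/s) = -2 + (s + 1) = -2 + (1 + s) = -1 + s)
sqrt(d(-200, 478) + 191681) = sqrt((-1 + 478) + 191681) = sqrt(477 + 191681) = sqrt(192158)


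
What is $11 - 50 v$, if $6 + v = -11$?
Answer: $861$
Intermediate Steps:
$v = -17$ ($v = -6 - 11 = -17$)
$11 - 50 v = 11 - -850 = 11 + 850 = 861$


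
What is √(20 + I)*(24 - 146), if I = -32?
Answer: -244*I*√3 ≈ -422.62*I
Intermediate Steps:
√(20 + I)*(24 - 146) = √(20 - 32)*(24 - 146) = √(-12)*(-122) = (2*I*√3)*(-122) = -244*I*√3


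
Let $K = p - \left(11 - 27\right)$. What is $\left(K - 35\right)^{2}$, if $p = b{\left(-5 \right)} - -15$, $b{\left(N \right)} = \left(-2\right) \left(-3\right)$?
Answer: $4$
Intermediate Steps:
$b{\left(N \right)} = 6$
$p = 21$ ($p = 6 - -15 = 6 + 15 = 21$)
$K = 37$ ($K = 21 - \left(11 - 27\right) = 21 - -16 = 21 + 16 = 37$)
$\left(K - 35\right)^{2} = \left(37 - 35\right)^{2} = 2^{2} = 4$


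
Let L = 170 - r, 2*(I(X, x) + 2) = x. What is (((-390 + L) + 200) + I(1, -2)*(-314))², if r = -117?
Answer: 1079521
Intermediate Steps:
I(X, x) = -2 + x/2
L = 287 (L = 170 - 1*(-117) = 170 + 117 = 287)
(((-390 + L) + 200) + I(1, -2)*(-314))² = (((-390 + 287) + 200) + (-2 + (½)*(-2))*(-314))² = ((-103 + 200) + (-2 - 1)*(-314))² = (97 - 3*(-314))² = (97 + 942)² = 1039² = 1079521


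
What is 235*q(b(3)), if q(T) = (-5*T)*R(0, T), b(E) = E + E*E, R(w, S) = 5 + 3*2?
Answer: -155100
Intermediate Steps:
R(w, S) = 11 (R(w, S) = 5 + 6 = 11)
b(E) = E + E²
q(T) = -55*T (q(T) = -5*T*11 = -55*T)
235*q(b(3)) = 235*(-165*(1 + 3)) = 235*(-165*4) = 235*(-55*12) = 235*(-660) = -155100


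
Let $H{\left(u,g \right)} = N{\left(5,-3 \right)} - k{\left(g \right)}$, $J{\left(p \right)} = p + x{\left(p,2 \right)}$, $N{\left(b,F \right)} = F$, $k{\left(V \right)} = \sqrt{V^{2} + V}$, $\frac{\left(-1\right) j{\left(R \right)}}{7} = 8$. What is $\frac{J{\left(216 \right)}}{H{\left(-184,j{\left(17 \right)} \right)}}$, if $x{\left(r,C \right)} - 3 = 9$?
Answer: $\frac{684}{3071} - \frac{456 \sqrt{770}}{3071} \approx -3.8976$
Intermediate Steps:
$x{\left(r,C \right)} = 12$ ($x{\left(r,C \right)} = 3 + 9 = 12$)
$j{\left(R \right)} = -56$ ($j{\left(R \right)} = \left(-7\right) 8 = -56$)
$k{\left(V \right)} = \sqrt{V + V^{2}}$
$J{\left(p \right)} = 12 + p$ ($J{\left(p \right)} = p + 12 = 12 + p$)
$H{\left(u,g \right)} = -3 - \sqrt{g \left(1 + g\right)}$
$\frac{J{\left(216 \right)}}{H{\left(-184,j{\left(17 \right)} \right)}} = \frac{12 + 216}{-3 - \sqrt{- 56 \left(1 - 56\right)}} = \frac{228}{-3 - \sqrt{\left(-56\right) \left(-55\right)}} = \frac{228}{-3 - \sqrt{3080}} = \frac{228}{-3 - 2 \sqrt{770}}$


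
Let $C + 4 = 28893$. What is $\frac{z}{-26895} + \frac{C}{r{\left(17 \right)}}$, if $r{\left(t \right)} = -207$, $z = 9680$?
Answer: $- \frac{4721051}{33741} \approx -139.92$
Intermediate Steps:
$C = 28889$ ($C = -4 + 28893 = 28889$)
$\frac{z}{-26895} + \frac{C}{r{\left(17 \right)}} = \frac{9680}{-26895} + \frac{28889}{-207} = 9680 \left(- \frac{1}{26895}\right) + 28889 \left(- \frac{1}{207}\right) = - \frac{176}{489} - \frac{28889}{207} = - \frac{4721051}{33741}$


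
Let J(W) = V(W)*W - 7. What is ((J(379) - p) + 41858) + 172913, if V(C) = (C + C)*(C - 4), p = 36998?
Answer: 107908516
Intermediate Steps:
V(C) = 2*C*(-4 + C) (V(C) = (2*C)*(-4 + C) = 2*C*(-4 + C))
J(W) = -7 + 2*W²*(-4 + W) (J(W) = (2*W*(-4 + W))*W - 7 = 2*W²*(-4 + W) - 7 = -7 + 2*W²*(-4 + W))
((J(379) - p) + 41858) + 172913 = (((-7 + 2*379²*(-4 + 379)) - 1*36998) + 41858) + 172913 = (((-7 + 2*143641*375) - 36998) + 41858) + 172913 = (((-7 + 107730750) - 36998) + 41858) + 172913 = ((107730743 - 36998) + 41858) + 172913 = (107693745 + 41858) + 172913 = 107735603 + 172913 = 107908516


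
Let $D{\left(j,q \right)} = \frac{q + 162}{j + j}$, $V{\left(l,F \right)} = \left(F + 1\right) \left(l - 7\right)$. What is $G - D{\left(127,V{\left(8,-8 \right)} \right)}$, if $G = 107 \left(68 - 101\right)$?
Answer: $- \frac{897029}{254} \approx -3531.6$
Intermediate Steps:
$V{\left(l,F \right)} = \left(1 + F\right) \left(-7 + l\right)$
$D{\left(j,q \right)} = \frac{162 + q}{2 j}$
$G = -3531$ ($G = 107 \left(-33\right) = -3531$)
$G - D{\left(127,V{\left(8,-8 \right)} \right)} = -3531 - \frac{162 - 7}{2 \cdot 127} = -3531 - \frac{1}{2} \cdot \frac{1}{127} \left(162 + \left(-7 + 8 + 56 - 64\right)\right) = -3531 - \frac{1}{2} \cdot \frac{1}{127} \left(162 - 7\right) = -3531 - \frac{1}{2} \cdot \frac{1}{127} \cdot 155 = -3531 - \frac{155}{254} = - \frac{897029}{254}$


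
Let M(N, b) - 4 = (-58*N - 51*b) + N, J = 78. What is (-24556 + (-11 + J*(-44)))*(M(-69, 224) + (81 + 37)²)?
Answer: -180229563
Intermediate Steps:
M(N, b) = 4 - 57*N - 51*b (M(N, b) = 4 + ((-58*N - 51*b) + N) = 4 + (-57*N - 51*b) = 4 - 57*N - 51*b)
(-24556 + (-11 + J*(-44)))*(M(-69, 224) + (81 + 37)²) = (-24556 + (-11 + 78*(-44)))*((4 - 57*(-69) - 51*224) + (81 + 37)²) = (-24556 + (-11 - 3432))*((4 + 3933 - 11424) + 118²) = (-24556 - 3443)*(-7487 + 13924) = -27999*6437 = -180229563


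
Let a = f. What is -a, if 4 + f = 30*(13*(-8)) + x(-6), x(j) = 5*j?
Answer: 3154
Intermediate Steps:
f = -3154 (f = -4 + (30*(13*(-8)) + 5*(-6)) = -4 + (30*(-104) - 30) = -4 + (-3120 - 30) = -4 - 3150 = -3154)
a = -3154
-a = -1*(-3154) = 3154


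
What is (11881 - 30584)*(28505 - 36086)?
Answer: 141787443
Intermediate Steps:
(11881 - 30584)*(28505 - 36086) = -18703*(-7581) = 141787443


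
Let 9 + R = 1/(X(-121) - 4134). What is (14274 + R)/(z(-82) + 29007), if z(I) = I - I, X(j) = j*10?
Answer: 76232159/155013408 ≈ 0.49178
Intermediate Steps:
X(j) = 10*j
z(I) = 0
R = -48097/5344 (R = -9 + 1/(10*(-121) - 4134) = -9 + 1/(-1210 - 4134) = -9 + 1/(-5344) = -9 - 1/5344 = -48097/5344 ≈ -9.0002)
(14274 + R)/(z(-82) + 29007) = (14274 - 48097/5344)/(0 + 29007) = (76232159/5344)/29007 = (76232159/5344)*(1/29007) = 76232159/155013408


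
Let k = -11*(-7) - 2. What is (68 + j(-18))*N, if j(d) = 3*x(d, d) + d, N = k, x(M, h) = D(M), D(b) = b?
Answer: -300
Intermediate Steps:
x(M, h) = M
k = 75 (k = 77 - 2 = 75)
N = 75
j(d) = 4*d (j(d) = 3*d + d = 4*d)
(68 + j(-18))*N = (68 + 4*(-18))*75 = (68 - 72)*75 = -4*75 = -300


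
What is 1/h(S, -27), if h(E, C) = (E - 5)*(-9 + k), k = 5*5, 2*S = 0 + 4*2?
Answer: -1/16 ≈ -0.062500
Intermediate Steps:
S = 4 (S = (0 + 4*2)/2 = (0 + 8)/2 = (½)*8 = 4)
k = 25
h(E, C) = -80 + 16*E (h(E, C) = (E - 5)*(-9 + 25) = (-5 + E)*16 = -80 + 16*E)
1/h(S, -27) = 1/(-80 + 16*4) = 1/(-80 + 64) = 1/(-16) = -1/16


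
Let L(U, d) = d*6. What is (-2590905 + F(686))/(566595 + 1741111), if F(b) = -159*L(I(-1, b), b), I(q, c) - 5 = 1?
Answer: -3245349/2307706 ≈ -1.4063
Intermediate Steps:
I(q, c) = 6 (I(q, c) = 5 + 1 = 6)
L(U, d) = 6*d
F(b) = -954*b
(-2590905 + F(686))/(566595 + 1741111) = (-2590905 - 954*686)/(566595 + 1741111) = (-2590905 - 654444)/2307706 = -3245349*1/2307706 = -3245349/2307706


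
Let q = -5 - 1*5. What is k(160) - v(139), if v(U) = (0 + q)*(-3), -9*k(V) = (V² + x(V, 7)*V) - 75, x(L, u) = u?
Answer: -26915/9 ≈ -2990.6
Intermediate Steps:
q = -10 (q = -5 - 5 = -10)
k(V) = 25/3 - 7*V/9 - V²/9 (k(V) = -((V² + 7*V) - 75)/9 = -(-75 + V² + 7*V)/9 = 25/3 - 7*V/9 - V²/9)
v(U) = 30 (v(U) = (0 - 10)*(-3) = -10*(-3) = 30)
k(160) - v(139) = (25/3 - 7/9*160 - ⅑*160²) - 1*30 = (25/3 - 1120/9 - ⅑*25600) - 30 = (25/3 - 1120/9 - 25600/9) - 30 = -26645/9 - 30 = -26915/9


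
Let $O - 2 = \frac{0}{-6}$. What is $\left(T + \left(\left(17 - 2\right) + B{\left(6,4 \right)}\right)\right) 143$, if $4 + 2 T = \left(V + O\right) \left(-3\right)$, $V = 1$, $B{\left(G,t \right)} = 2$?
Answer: $\frac{3003}{2} \approx 1501.5$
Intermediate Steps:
$O = 2$ ($O = 2 + \frac{0}{-6} = 2 + 0 \left(- \frac{1}{6}\right) = 2 + 0 = 2$)
$T = - \frac{13}{2}$ ($T = -2 + \frac{\left(1 + 2\right) \left(-3\right)}{2} = -2 + \frac{3 \left(-3\right)}{2} = -2 + \frac{1}{2} \left(-9\right) = -2 - \frac{9}{2} = - \frac{13}{2} \approx -6.5$)
$\left(T + \left(\left(17 - 2\right) + B{\left(6,4 \right)}\right)\right) 143 = \left(- \frac{13}{2} + \left(\left(17 - 2\right) + 2\right)\right) 143 = \left(- \frac{13}{2} + \left(15 + 2\right)\right) 143 = \left(- \frac{13}{2} + 17\right) 143 = \frac{21}{2} \cdot 143 = \frac{3003}{2}$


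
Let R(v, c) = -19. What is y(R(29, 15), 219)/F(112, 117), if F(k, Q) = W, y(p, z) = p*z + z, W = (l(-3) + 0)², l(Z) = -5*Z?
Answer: -438/25 ≈ -17.520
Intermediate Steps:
W = 225 (W = (-5*(-3) + 0)² = (15 + 0)² = 15² = 225)
y(p, z) = z + p*z
F(k, Q) = 225
y(R(29, 15), 219)/F(112, 117) = (219*(1 - 19))/225 = (219*(-18))*(1/225) = -3942*1/225 = -438/25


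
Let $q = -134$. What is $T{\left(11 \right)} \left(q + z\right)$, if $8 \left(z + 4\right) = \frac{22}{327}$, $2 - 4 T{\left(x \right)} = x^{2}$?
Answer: $\frac{21478667}{5232} \approx 4105.3$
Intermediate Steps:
$T{\left(x \right)} = \frac{1}{2} - \frac{x^{2}}{4}$
$z = - \frac{5221}{1308}$ ($z = -4 + \frac{22 \cdot \frac{1}{327}}{8} = -4 + \frac{1}{8} \cdot \frac{22}{327} = -4 + \frac{11}{1308} = - \frac{5221}{1308} \approx -3.9916$)
$T{\left(11 \right)} \left(q + z\right) = \left(\frac{1}{2} - \frac{11^{2}}{4}\right) \left(-134 - \frac{5221}{1308}\right) = \left(\frac{1}{2} - \frac{121}{4}\right) \left(- \frac{180493}{1308}\right) = \left(- \frac{119}{4}\right) \left(- \frac{180493}{1308}\right) = \frac{21478667}{5232}$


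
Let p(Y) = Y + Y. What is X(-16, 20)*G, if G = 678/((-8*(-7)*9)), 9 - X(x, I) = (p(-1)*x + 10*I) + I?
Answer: -9153/28 ≈ -326.89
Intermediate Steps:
p(Y) = 2*Y
X(x, I) = 9 - 11*I + 2*x (X(x, I) = 9 - (((2*(-1))*x + 10*I) + I) = 9 - ((-2*x + 10*I) + I) = 9 - (-2*x + 11*I) = 9 + (-11*I + 2*x) = 9 - 11*I + 2*x)
G = 113/84 (G = 678/((56*9)) = 678/504 = 678*(1/504) = 113/84 ≈ 1.3452)
X(-16, 20)*G = (9 - 11*20 + 2*(-16))*(113/84) = (9 - 220 - 32)*(113/84) = -243*113/84 = -9153/28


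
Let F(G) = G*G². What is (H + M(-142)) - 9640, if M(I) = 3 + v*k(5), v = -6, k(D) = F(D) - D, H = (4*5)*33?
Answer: -9697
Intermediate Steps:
H = 660 (H = 20*33 = 660)
F(G) = G³
k(D) = D³ - D
M(I) = -717 (M(I) = 3 - 6*(5³ - 1*5) = 3 - 6*(125 - 5) = 3 - 6*120 = 3 - 720 = -717)
(H + M(-142)) - 9640 = (660 - 717) - 9640 = -57 - 9640 = -9697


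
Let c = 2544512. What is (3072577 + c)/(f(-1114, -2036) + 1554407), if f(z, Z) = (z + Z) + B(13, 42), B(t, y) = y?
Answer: 5617089/1551299 ≈ 3.6209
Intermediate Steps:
f(z, Z) = 42 + Z + z (f(z, Z) = (z + Z) + 42 = (Z + z) + 42 = 42 + Z + z)
(3072577 + c)/(f(-1114, -2036) + 1554407) = (3072577 + 2544512)/((42 - 2036 - 1114) + 1554407) = 5617089/(-3108 + 1554407) = 5617089/1551299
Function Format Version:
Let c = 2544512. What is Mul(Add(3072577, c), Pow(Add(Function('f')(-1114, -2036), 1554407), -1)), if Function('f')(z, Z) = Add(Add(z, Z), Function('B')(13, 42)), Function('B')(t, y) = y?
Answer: Rational(5617089, 1551299) ≈ 3.6209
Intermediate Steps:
Function('f')(z, Z) = Add(42, Z, z) (Function('f')(z, Z) = Add(Add(z, Z), 42) = Add(Add(Z, z), 42) = Add(42, Z, z))
Mul(Add(3072577, c), Pow(Add(Function('f')(-1114, -2036), 1554407), -1)) = Mul(Add(3072577, 2544512), Pow(Add(Add(42, -2036, -1114), 1554407), -1)) = Mul(5617089, Pow(Add(-3108, 1554407), -1)) = Mul(5617089, Pow(1551299, -1)) = Mul(5617089, Rational(1, 1551299)) = Rational(5617089, 1551299)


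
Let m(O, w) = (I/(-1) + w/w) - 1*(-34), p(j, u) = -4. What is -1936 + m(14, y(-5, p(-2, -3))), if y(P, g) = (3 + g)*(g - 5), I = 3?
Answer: -1904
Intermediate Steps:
y(P, g) = (-5 + g)*(3 + g) (y(P, g) = (3 + g)*(-5 + g) = (-5 + g)*(3 + g))
m(O, w) = 32 (m(O, w) = (3/(-1) + w/w) - 1*(-34) = (3*(-1) + 1) + 34 = (-3 + 1) + 34 = -2 + 34 = 32)
-1936 + m(14, y(-5, p(-2, -3))) = -1936 + 32 = -1904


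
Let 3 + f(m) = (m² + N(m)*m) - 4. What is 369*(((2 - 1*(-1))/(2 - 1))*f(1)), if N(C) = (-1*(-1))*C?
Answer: -5535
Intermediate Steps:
N(C) = C (N(C) = 1*C = C)
f(m) = -7 + 2*m² (f(m) = -3 + ((m² + m*m) - 4) = -3 + ((m² + m²) - 4) = -3 + (2*m² - 4) = -3 + (-4 + 2*m²) = -7 + 2*m²)
369*(((2 - 1*(-1))/(2 - 1))*f(1)) = 369*(((2 - 1*(-1))/(2 - 1))*(-7 + 2*1²)) = 369*(((2 + 1)/1)*(-7 + 2*1)) = 369*((3*1)*(-7 + 2)) = 369*(3*(-5)) = 369*(-15) = -5535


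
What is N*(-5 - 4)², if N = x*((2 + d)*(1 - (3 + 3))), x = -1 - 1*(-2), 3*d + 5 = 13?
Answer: -1890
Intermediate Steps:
d = 8/3 (d = -5/3 + (⅓)*13 = -5/3 + 13/3 = 8/3 ≈ 2.6667)
x = 1 (x = -1 + 2 = 1)
N = -70/3 (N = 1*((2 + 8/3)*(1 - (3 + 3))) = 1*(14*(1 - 1*6)/3) = 1*(14*(1 - 6)/3) = 1*((14/3)*(-5)) = 1*(-70/3) = -70/3 ≈ -23.333)
N*(-5 - 4)² = -70*(-5 - 4)²/3 = -70/3*(-9)² = -70/3*81 = -1890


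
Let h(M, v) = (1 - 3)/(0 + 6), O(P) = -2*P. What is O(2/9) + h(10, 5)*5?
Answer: -19/9 ≈ -2.1111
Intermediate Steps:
h(M, v) = -⅓ (h(M, v) = -2/6 = -2*⅙ = -⅓)
O(2/9) + h(10, 5)*5 = -4/9 - ⅓*5 = -4/9 - 5/3 = -19/9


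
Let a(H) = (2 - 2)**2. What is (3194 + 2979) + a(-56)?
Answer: 6173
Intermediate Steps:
a(H) = 0 (a(H) = 0**2 = 0)
(3194 + 2979) + a(-56) = (3194 + 2979) + 0 = 6173 + 0 = 6173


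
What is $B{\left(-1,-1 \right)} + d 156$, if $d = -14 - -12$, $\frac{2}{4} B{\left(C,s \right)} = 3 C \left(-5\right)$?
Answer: $-282$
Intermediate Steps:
$B{\left(C,s \right)} = - 30 C$ ($B{\left(C,s \right)} = 2 \cdot 3 C \left(-5\right) = 2 \left(- 15 C\right) = - 30 C$)
$d = -2$ ($d = -14 + 12 = -2$)
$B{\left(-1,-1 \right)} + d 156 = \left(-30\right) \left(-1\right) - 312 = 30 - 312 = -282$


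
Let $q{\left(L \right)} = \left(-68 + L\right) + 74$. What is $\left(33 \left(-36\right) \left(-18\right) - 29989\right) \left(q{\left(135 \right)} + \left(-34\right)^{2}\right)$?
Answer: $-11160685$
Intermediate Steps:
$q{\left(L \right)} = 6 + L$
$\left(33 \left(-36\right) \left(-18\right) - 29989\right) \left(q{\left(135 \right)} + \left(-34\right)^{2}\right) = \left(33 \left(-36\right) \left(-18\right) - 29989\right) \left(\left(6 + 135\right) + \left(-34\right)^{2}\right) = \left(\left(-1188\right) \left(-18\right) - 29989\right) \left(141 + 1156\right) = \left(21384 - 29989\right) 1297 = \left(-8605\right) 1297 = -11160685$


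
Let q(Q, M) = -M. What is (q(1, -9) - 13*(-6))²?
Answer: 7569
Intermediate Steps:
(q(1, -9) - 13*(-6))² = (-1*(-9) - 13*(-6))² = (9 + 78)² = 87² = 7569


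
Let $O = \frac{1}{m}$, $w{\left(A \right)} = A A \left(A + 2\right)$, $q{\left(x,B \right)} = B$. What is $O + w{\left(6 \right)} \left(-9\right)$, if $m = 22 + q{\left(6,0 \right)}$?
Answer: $- \frac{57023}{22} \approx -2592.0$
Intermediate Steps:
$w{\left(A \right)} = A^{2} \left(2 + A\right)$
$m = 22$ ($m = 22 + 0 = 22$)
$O = \frac{1}{22} \approx 0.045455$
$O + w{\left(6 \right)} \left(-9\right) = \frac{1}{22} + 6^{2} \left(2 + 6\right) \left(-9\right) = \frac{1}{22} + 36 \cdot 8 \left(-9\right) = \frac{1}{22} + 288 \left(-9\right) = \frac{1}{22} - 2592 = - \frac{57023}{22}$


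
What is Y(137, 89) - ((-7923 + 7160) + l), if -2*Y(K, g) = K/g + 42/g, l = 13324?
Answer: -2236037/178 ≈ -12562.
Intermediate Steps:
Y(K, g) = -21/g - K/(2*g) (Y(K, g) = -(K/g + 42/g)/2 = -(42/g + K/g)/2 = -21/g - K/(2*g))
Y(137, 89) - ((-7923 + 7160) + l) = (1/2)*(-42 - 1*137)/89 - ((-7923 + 7160) + 13324) = (1/2)*(1/89)*(-42 - 137) - (-763 + 13324) = (1/2)*(1/89)*(-179) - 1*12561 = -179/178 - 12561 = -2236037/178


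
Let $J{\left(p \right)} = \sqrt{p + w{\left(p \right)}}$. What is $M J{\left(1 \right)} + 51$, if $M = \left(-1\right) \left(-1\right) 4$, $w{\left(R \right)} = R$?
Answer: $51 + 4 \sqrt{2} \approx 56.657$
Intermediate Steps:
$J{\left(p \right)} = \sqrt{2} \sqrt{p}$ ($J{\left(p \right)} = \sqrt{p + p} = \sqrt{2 p} = \sqrt{2} \sqrt{p}$)
$M = 4$ ($M = 1 \cdot 4 = 4$)
$M J{\left(1 \right)} + 51 = 4 \sqrt{2} \sqrt{1} + 51 = 4 \sqrt{2} \cdot 1 + 51 = 4 \sqrt{2} + 51 = 51 + 4 \sqrt{2}$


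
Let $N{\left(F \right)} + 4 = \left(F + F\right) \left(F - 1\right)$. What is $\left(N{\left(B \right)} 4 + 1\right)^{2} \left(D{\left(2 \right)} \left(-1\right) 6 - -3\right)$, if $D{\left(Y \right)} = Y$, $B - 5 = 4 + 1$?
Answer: $-4473225$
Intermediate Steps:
$B = 10$ ($B = 5 + \left(4 + 1\right) = 5 + 5 = 10$)
$N{\left(F \right)} = -4 + 2 F \left(-1 + F\right)$ ($N{\left(F \right)} = -4 + \left(F + F\right) \left(F - 1\right) = -4 + 2 F \left(-1 + F\right)$)
$\left(N{\left(B \right)} 4 + 1\right)^{2} \left(D{\left(2 \right)} \left(-1\right) 6 - -3\right) = \left(\left(-4 - 20 + 2 \cdot 10^{2}\right) 4 + 1\right)^{2} \left(2 \left(-1\right) 6 - -3\right) = \left(\left(-4 - 20 + 2 \cdot 100\right) 4 + 1\right)^{2} \left(\left(-2\right) 6 + 3\right) = \left(\left(-4 - 20 + 200\right) 4 + 1\right)^{2} \left(-12 + 3\right) = \left(176 \cdot 4 + 1\right)^{2} \left(-9\right) = \left(704 + 1\right)^{2} \left(-9\right) = 705^{2} \left(-9\right) = 497025 \left(-9\right) = -4473225$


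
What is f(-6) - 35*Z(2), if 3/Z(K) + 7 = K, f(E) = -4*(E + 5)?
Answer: 25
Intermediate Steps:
f(E) = -20 - 4*E (f(E) = -4*(5 + E) = -20 - 4*E)
Z(K) = 3/(-7 + K)
f(-6) - 35*Z(2) = (-20 - 4*(-6)) - 105/(-7 + 2) = (-20 + 24) - 105/(-5) = 4 - 105*(-1)/5 = 4 - 35*(-3/5) = 4 + 21 = 25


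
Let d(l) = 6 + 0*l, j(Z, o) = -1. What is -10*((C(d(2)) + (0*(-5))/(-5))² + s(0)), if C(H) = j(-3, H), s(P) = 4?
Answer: -50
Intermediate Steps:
d(l) = 6 (d(l) = 6 + 0 = 6)
C(H) = -1
-10*((C(d(2)) + (0*(-5))/(-5))² + s(0)) = -10*((-1 + (0*(-5))/(-5))² + 4) = -10*((-1 + 0*(-⅕))² + 4) = -10*((-1 + 0)² + 4) = -10*((-1)² + 4) = -10*(1 + 4) = -10*5 = -50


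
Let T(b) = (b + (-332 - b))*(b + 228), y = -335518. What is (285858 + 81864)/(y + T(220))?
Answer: -20429/26903 ≈ -0.75936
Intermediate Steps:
T(b) = -75696 - 332*b (T(b) = -332*(228 + b) = -75696 - 332*b)
(285858 + 81864)/(y + T(220)) = (285858 + 81864)/(-335518 + (-75696 - 332*220)) = 367722/(-335518 + (-75696 - 73040)) = 367722/(-335518 - 148736) = 367722/(-484254) = 367722*(-1/484254) = -20429/26903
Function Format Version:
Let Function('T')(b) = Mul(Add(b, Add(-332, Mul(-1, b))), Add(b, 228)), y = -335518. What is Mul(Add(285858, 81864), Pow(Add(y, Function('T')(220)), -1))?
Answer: Rational(-20429, 26903) ≈ -0.75936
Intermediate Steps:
Function('T')(b) = Add(-75696, Mul(-332, b)) (Function('T')(b) = Mul(-332, Add(228, b)) = Add(-75696, Mul(-332, b)))
Mul(Add(285858, 81864), Pow(Add(y, Function('T')(220)), -1)) = Mul(Add(285858, 81864), Pow(Add(-335518, Add(-75696, Mul(-332, 220))), -1)) = Mul(367722, Pow(Add(-335518, Add(-75696, -73040)), -1)) = Mul(367722, Pow(Add(-335518, -148736), -1)) = Mul(367722, Pow(-484254, -1)) = Mul(367722, Rational(-1, 484254)) = Rational(-20429, 26903)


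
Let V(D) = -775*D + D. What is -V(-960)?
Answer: -743040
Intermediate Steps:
V(D) = -774*D
-V(-960) = -(-774)*(-960) = -1*743040 = -743040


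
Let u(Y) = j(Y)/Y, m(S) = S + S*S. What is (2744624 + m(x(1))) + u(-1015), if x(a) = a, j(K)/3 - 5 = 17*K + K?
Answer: 557170037/203 ≈ 2.7447e+6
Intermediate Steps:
j(K) = 15 + 54*K (j(K) = 15 + 3*(17*K + K) = 15 + 3*(18*K) = 15 + 54*K)
m(S) = S + S²
u(Y) = (15 + 54*Y)/Y
(2744624 + m(x(1))) + u(-1015) = (2744624 + 1*(1 + 1)) + (54 + 15/(-1015)) = (2744624 + 1*2) + (54 + 15*(-1/1015)) = (2744624 + 2) + (54 - 3/203) = 2744626 + 10959/203 = 557170037/203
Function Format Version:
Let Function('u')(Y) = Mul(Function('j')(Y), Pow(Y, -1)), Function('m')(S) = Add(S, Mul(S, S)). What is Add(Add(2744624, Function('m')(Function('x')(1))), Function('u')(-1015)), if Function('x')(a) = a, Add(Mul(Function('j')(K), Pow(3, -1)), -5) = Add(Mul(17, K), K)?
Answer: Rational(557170037, 203) ≈ 2.7447e+6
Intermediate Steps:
Function('j')(K) = Add(15, Mul(54, K)) (Function('j')(K) = Add(15, Mul(3, Add(Mul(17, K), K))) = Add(15, Mul(3, Mul(18, K))) = Add(15, Mul(54, K)))
Function('m')(S) = Add(S, Pow(S, 2))
Function('u')(Y) = Mul(Pow(Y, -1), Add(15, Mul(54, Y))) (Function('u')(Y) = Mul(Add(15, Mul(54, Y)), Pow(Y, -1)) = Mul(Pow(Y, -1), Add(15, Mul(54, Y))))
Add(Add(2744624, Function('m')(Function('x')(1))), Function('u')(-1015)) = Add(Add(2744624, Mul(1, Add(1, 1))), Add(54, Mul(15, Pow(-1015, -1)))) = Add(Add(2744624, Mul(1, 2)), Add(54, Mul(15, Rational(-1, 1015)))) = Add(Add(2744624, 2), Add(54, Rational(-3, 203))) = Add(2744626, Rational(10959, 203)) = Rational(557170037, 203)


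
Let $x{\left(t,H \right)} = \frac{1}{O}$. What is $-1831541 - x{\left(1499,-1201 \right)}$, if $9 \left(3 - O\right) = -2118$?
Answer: $- \frac{1309551818}{715} \approx -1.8315 \cdot 10^{6}$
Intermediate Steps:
$O = \frac{715}{3}$ ($O = 3 - - \frac{706}{3} = 3 + \frac{706}{3} = \frac{715}{3} \approx 238.33$)
$x{\left(t,H \right)} = \frac{3}{715}$ ($x{\left(t,H \right)} = \frac{1}{\frac{715}{3}} = \frac{3}{715}$)
$-1831541 - x{\left(1499,-1201 \right)} = -1831541 - \frac{3}{715} = - \frac{1309551818}{715}$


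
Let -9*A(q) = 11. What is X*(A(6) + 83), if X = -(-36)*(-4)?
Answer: -11776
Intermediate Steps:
A(q) = -11/9 (A(q) = -⅑*11 = -11/9)
X = -144 (X = -1*144 = -144)
X*(A(6) + 83) = -144*(-11/9 + 83) = -144*736/9 = -11776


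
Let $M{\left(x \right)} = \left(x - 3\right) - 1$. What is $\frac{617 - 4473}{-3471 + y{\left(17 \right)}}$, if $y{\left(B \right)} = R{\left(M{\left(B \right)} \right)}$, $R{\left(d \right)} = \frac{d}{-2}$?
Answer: $\frac{7712}{6955} \approx 1.1088$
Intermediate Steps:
$M{\left(x \right)} = -4 + x$ ($M{\left(x \right)} = \left(-3 + x\right) - 1 = -4 + x$)
$R{\left(d \right)} = - \frac{d}{2}$ ($R{\left(d \right)} = d \left(- \frac{1}{2}\right) = - \frac{d}{2}$)
$y{\left(B \right)} = 2 - \frac{B}{2}$ ($y{\left(B \right)} = - \frac{-4 + B}{2} = 2 - \frac{B}{2}$)
$\frac{617 - 4473}{-3471 + y{\left(17 \right)}} = \frac{617 - 4473}{-3471 + \left(2 - \frac{17}{2}\right)} = - \frac{3856}{-3471 + \left(2 - \frac{17}{2}\right)} = - \frac{3856}{-3471 - \frac{13}{2}} = - \frac{3856}{- \frac{6955}{2}} = \left(-3856\right) \left(- \frac{2}{6955}\right) = \frac{7712}{6955}$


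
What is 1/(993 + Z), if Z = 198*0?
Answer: 1/993 ≈ 0.0010071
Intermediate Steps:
Z = 0
1/(993 + Z) = 1/(993 + 0) = 1/993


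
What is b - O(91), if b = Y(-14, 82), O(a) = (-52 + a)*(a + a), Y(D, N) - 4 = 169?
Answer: -6925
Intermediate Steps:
Y(D, N) = 173 (Y(D, N) = 4 + 169 = 173)
O(a) = 2*a*(-52 + a) (O(a) = (-52 + a)*(2*a) = 2*a*(-52 + a))
b = 173
b - O(91) = 173 - 2*91*(-52 + 91) = 173 - 2*91*39 = 173 - 1*7098 = 173 - 7098 = -6925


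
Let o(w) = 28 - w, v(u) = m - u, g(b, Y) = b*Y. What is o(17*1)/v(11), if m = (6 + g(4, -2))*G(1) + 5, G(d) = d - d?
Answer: -11/6 ≈ -1.8333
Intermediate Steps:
g(b, Y) = Y*b
G(d) = 0
m = 5 (m = (6 - 2*4)*0 + 5 = (6 - 8)*0 + 5 = -2*0 + 5 = 0 + 5 = 5)
v(u) = 5 - u
o(17*1)/v(11) = (28 - 17)/(5 - 1*11) = (28 - 1*17)/(5 - 11) = (28 - 17)/(-6) = 11*(-⅙) = -11/6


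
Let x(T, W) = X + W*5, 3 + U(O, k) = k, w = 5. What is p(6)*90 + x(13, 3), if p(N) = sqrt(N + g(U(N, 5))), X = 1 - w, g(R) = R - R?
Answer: 11 + 90*sqrt(6) ≈ 231.45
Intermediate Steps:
U(O, k) = -3 + k
g(R) = 0
X = -4 (X = 1 - 1*5 = 1 - 5 = -4)
p(N) = sqrt(N) (p(N) = sqrt(N + 0) = sqrt(N))
x(T, W) = -4 + 5*W (x(T, W) = -4 + W*5 = -4 + 5*W)
p(6)*90 + x(13, 3) = sqrt(6)*90 + (-4 + 5*3) = 90*sqrt(6) + (-4 + 15) = 90*sqrt(6) + 11 = 11 + 90*sqrt(6)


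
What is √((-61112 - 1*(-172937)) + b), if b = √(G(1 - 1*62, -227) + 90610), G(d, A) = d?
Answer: √(111825 + 3*√10061) ≈ 334.85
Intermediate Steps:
b = 3*√10061 (b = √((1 - 1*62) + 90610) = √((1 - 62) + 90610) = √(-61 + 90610) = √90549 = 3*√10061 ≈ 300.91)
√((-61112 - 1*(-172937)) + b) = √((-61112 - 1*(-172937)) + 3*√10061) = √((-61112 + 172937) + 3*√10061) = √(111825 + 3*√10061)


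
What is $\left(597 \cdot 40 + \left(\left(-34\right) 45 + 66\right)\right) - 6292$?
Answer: $16124$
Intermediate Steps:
$\left(597 \cdot 40 + \left(\left(-34\right) 45 + 66\right)\right) - 6292 = \left(23880 + \left(-1530 + 66\right)\right) - 6292 = \left(23880 - 1464\right) - 6292 = 22416 - 6292 = 16124$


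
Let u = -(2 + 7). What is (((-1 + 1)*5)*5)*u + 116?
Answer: 116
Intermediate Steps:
u = -9 (u = -1*9 = -9)
(((-1 + 1)*5)*5)*u + 116 = (((-1 + 1)*5)*5)*(-9) + 116 = ((0*5)*5)*(-9) + 116 = (0*5)*(-9) + 116 = 0*(-9) + 116 = 0 + 116 = 116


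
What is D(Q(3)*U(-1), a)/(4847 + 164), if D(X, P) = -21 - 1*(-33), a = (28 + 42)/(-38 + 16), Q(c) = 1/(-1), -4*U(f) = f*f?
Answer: 12/5011 ≈ 0.0023947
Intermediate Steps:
U(f) = -f²/4 (U(f) = -f*f/4 = -f²/4)
Q(c) = -1
a = -35/11 (a = 70/(-22) = 70*(-1/22) = -35/11 ≈ -3.1818)
D(X, P) = 12 (D(X, P) = -21 + 33 = 12)
D(Q(3)*U(-1), a)/(4847 + 164) = 12/(4847 + 164) = 12/5011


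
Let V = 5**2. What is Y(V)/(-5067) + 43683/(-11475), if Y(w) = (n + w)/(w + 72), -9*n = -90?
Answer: -795205646/208887075 ≈ -3.8069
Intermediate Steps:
n = 10 (n = -1/9*(-90) = 10)
V = 25
Y(w) = (10 + w)/(72 + w) (Y(w) = (10 + w)/(w + 72) = (10 + w)/(72 + w))
Y(V)/(-5067) + 43683/(-11475) = ((10 + 25)/(72 + 25))/(-5067) + 43683/(-11475) = (35/97)*(-1/5067) + 43683*(-1/11475) = ((1/97)*35)*(-1/5067) - 14561/3825 = (35/97)*(-1/5067) - 14561/3825 = -35/491499 - 14561/3825 = -795205646/208887075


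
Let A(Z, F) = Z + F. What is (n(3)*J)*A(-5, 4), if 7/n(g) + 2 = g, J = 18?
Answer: -126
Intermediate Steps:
n(g) = 7/(-2 + g)
A(Z, F) = F + Z
(n(3)*J)*A(-5, 4) = ((7/(-2 + 3))*18)*(4 - 5) = ((7/1)*18)*(-1) = ((7*1)*18)*(-1) = (7*18)*(-1) = 126*(-1) = -126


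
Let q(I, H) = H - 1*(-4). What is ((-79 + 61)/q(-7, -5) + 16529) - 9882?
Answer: 6665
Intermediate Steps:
q(I, H) = 4 + H (q(I, H) = H + 4 = 4 + H)
((-79 + 61)/q(-7, -5) + 16529) - 9882 = ((-79 + 61)/(4 - 5) + 16529) - 9882 = (-18/(-1) + 16529) - 9882 = (-18*(-1) + 16529) - 9882 = (18 + 16529) - 9882 = 16547 - 9882 = 6665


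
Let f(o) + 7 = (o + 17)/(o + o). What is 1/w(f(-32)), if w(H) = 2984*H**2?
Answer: 512/69933397 ≈ 7.3213e-6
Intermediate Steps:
f(o) = -7 + (17 + o)/(2*o) (f(o) = -7 + (o + 17)/(o + o) = -7 + (17 + o)/((2*o)) = -7 + (17 + o)*(1/(2*o)) = -7 + (17 + o)/(2*o))
1/w(f(-32)) = 1/(2984*((1/2)*(17 - 13*(-32))/(-32))**2) = 1/(2984*((1/2)*(-1/32)*(17 + 416))**2) = 1/(2984*((1/2)*(-1/32)*433)**2) = 1/(2984*(-433/64)**2) = 1/(2984*(187489/4096)) = 1/(69933397/512) = 512/69933397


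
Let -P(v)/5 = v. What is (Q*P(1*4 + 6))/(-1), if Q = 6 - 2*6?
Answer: -300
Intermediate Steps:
P(v) = -5*v
Q = -6 (Q = 6 - 12 = -6)
(Q*P(1*4 + 6))/(-1) = -(-30)*(1*4 + 6)/(-1) = -(-30)*(4 + 6)*(-1) = -(-30)*10*(-1) = -6*(-50)*(-1) = 300*(-1) = -300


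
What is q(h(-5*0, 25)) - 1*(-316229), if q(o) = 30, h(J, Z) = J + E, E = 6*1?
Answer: 316259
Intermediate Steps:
E = 6
h(J, Z) = 6 + J (h(J, Z) = J + 6 = 6 + J)
q(h(-5*0, 25)) - 1*(-316229) = 30 - 1*(-316229) = 30 + 316229 = 316259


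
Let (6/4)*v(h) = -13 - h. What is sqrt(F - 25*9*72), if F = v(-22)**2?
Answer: 6*I*sqrt(449) ≈ 127.14*I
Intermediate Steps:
v(h) = -26/3 - 2*h/3 (v(h) = 2*(-13 - h)/3 = -26/3 - 2*h/3)
F = 36 (F = (-26/3 - 2/3*(-22))**2 = (-26/3 + 44/3)**2 = 6**2 = 36)
sqrt(F - 25*9*72) = sqrt(36 - 25*9*72) = sqrt(36 - 225*72) = sqrt(36 - 16200) = sqrt(-16164) = 6*I*sqrt(449)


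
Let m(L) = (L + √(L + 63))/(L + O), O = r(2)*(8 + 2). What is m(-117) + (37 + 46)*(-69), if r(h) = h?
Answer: -555402/97 - 3*I*√6/97 ≈ -5725.8 - 0.075757*I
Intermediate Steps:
O = 20 (O = 2*(8 + 2) = 2*10 = 20)
m(L) = (L + √(63 + L))/(20 + L) (m(L) = (L + √(L + 63))/(L + 20) = (L + √(63 + L))/(20 + L))
m(-117) + (37 + 46)*(-69) = (-117 + √(63 - 117))/(20 - 117) + (37 + 46)*(-69) = (-117 + √(-54))/(-97) + 83*(-69) = -(-117 + 3*I*√6)/97 - 5727 = (117/97 - 3*I*√6/97) - 5727 = -555402/97 - 3*I*√6/97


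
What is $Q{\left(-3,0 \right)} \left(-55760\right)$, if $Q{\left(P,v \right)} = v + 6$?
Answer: $-334560$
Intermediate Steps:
$Q{\left(P,v \right)} = 6 + v$
$Q{\left(-3,0 \right)} \left(-55760\right) = \left(6 + 0\right) \left(-55760\right) = 6 \left(-55760\right) = -334560$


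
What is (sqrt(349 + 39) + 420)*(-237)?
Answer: -99540 - 474*sqrt(97) ≈ -1.0421e+5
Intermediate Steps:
(sqrt(349 + 39) + 420)*(-237) = (sqrt(388) + 420)*(-237) = (2*sqrt(97) + 420)*(-237) = (420 + 2*sqrt(97))*(-237) = -99540 - 474*sqrt(97)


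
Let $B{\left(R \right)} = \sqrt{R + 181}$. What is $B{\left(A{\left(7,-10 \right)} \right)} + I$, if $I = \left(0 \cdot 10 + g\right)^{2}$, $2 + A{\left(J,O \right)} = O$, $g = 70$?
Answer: $4913$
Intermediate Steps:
$A{\left(J,O \right)} = -2 + O$
$I = 4900$ ($I = \left(0 \cdot 10 + 70\right)^{2} = \left(0 + 70\right)^{2} = 70^{2} = 4900$)
$B{\left(R \right)} = \sqrt{181 + R}$
$B{\left(A{\left(7,-10 \right)} \right)} + I = \sqrt{181 - 12} + 4900 = \sqrt{169} + 4900 = 13 + 4900 = 4913$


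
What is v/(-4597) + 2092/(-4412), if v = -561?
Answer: -1785448/5070491 ≈ -0.35213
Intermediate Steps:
v/(-4597) + 2092/(-4412) = -561/(-4597) + 2092/(-4412) = -561*(-1/4597) + 2092*(-1/4412) = 561/4597 - 523/1103 = -1785448/5070491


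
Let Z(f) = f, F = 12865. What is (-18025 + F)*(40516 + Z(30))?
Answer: -209217360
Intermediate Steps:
(-18025 + F)*(40516 + Z(30)) = (-18025 + 12865)*(40516 + 30) = -5160*40546 = -209217360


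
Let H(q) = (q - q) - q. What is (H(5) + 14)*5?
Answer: 45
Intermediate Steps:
H(q) = -q (H(q) = 0 - q = -q)
(H(5) + 14)*5 = (-1*5 + 14)*5 = (-5 + 14)*5 = 9*5 = 45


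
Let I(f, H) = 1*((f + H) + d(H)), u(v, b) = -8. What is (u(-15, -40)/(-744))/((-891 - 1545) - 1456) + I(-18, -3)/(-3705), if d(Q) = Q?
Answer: 2894413/447015660 ≈ 0.0064750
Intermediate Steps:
I(f, H) = f + 2*H (I(f, H) = 1*((f + H) + H) = 1*((H + f) + H) = 1*(f + 2*H) = f + 2*H)
(u(-15, -40)/(-744))/((-891 - 1545) - 1456) + I(-18, -3)/(-3705) = (-8/(-744))/((-891 - 1545) - 1456) + (-18 + 2*(-3))/(-3705) = (-8*(-1/744))/(-2436 - 1456) + (-18 - 6)*(-1/3705) = (1/93)/(-3892) - 24*(-1/3705) = (1/93)*(-1/3892) + 8/1235 = -1/361956 + 8/1235 = 2894413/447015660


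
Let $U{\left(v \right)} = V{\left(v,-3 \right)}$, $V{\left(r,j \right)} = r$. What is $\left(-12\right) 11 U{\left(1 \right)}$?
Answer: $-132$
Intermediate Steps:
$U{\left(v \right)} = v$
$\left(-12\right) 11 U{\left(1 \right)} = \left(-12\right) 11 \cdot 1 = \left(-132\right) 1 = -132$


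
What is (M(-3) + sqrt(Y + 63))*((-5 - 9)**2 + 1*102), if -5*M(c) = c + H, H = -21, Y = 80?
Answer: 7152/5 + 298*sqrt(143) ≈ 4994.0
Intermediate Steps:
M(c) = 21/5 - c/5 (M(c) = -(c - 21)/5 = -(-21 + c)/5 = 21/5 - c/5)
(M(-3) + sqrt(Y + 63))*((-5 - 9)**2 + 1*102) = ((21/5 - 1/5*(-3)) + sqrt(80 + 63))*((-5 - 9)**2 + 1*102) = ((21/5 + 3/5) + sqrt(143))*((-14)**2 + 102) = (24/5 + sqrt(143))*(196 + 102) = (24/5 + sqrt(143))*298 = 7152/5 + 298*sqrt(143)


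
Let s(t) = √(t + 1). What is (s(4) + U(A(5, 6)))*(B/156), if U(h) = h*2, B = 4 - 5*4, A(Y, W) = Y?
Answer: -40/39 - 4*√5/39 ≈ -1.2550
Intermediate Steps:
s(t) = √(1 + t)
B = -16 (B = 4 - 20 = -16)
U(h) = 2*h
(s(4) + U(A(5, 6)))*(B/156) = (√(1 + 4) + 2*5)*(-16/156) = (√5 + 10)*(-16*1/156) = (10 + √5)*(-4/39) = -40/39 - 4*√5/39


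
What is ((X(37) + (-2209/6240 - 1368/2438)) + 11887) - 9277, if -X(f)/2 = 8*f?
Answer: 15343077149/7606560 ≈ 2017.1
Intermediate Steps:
X(f) = -16*f
((X(37) + (-2209/6240 - 1368/2438)) + 11887) - 9277 = ((-16*37 + (-2209/6240 - 1368/2438)) + 11887) - 9277 = ((-592 + (-2209*1/6240 - 1368*1/2438)) + 11887) - 9277 = ((-592 + (-2209/6240 - 684/1219)) + 11887) - 9277 = ((-592 - 6960931/7606560) + 11887) - 9277 = (-4510044451/7606560 + 11887) - 9277 = 85909134269/7606560 - 9277 = 15343077149/7606560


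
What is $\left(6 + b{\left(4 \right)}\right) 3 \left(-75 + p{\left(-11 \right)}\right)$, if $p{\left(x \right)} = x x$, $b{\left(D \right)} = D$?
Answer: $1380$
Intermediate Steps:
$p{\left(x \right)} = x^{2}$
$\left(6 + b{\left(4 \right)}\right) 3 \left(-75 + p{\left(-11 \right)}\right) = \left(6 + 4\right) 3 \left(-75 + \left(-11\right)^{2}\right) = 10 \cdot 3 \left(-75 + 121\right) = 30 \cdot 46 = 1380$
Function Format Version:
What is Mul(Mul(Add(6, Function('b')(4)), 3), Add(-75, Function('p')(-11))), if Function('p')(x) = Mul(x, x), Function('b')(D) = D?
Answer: 1380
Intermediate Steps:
Function('p')(x) = Pow(x, 2)
Mul(Mul(Add(6, Function('b')(4)), 3), Add(-75, Function('p')(-11))) = Mul(Mul(Add(6, 4), 3), Add(-75, Pow(-11, 2))) = Mul(Mul(10, 3), Add(-75, 121)) = Mul(30, 46) = 1380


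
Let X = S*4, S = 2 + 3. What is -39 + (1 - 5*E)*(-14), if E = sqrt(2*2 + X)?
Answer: -53 + 140*sqrt(6) ≈ 289.93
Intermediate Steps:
S = 5
X = 20 (X = 5*4 = 20)
E = 2*sqrt(6) (E = sqrt(2*2 + 20) = sqrt(4 + 20) = sqrt(24) = 2*sqrt(6) ≈ 4.8990)
-39 + (1 - 5*E)*(-14) = -39 + (1 - 10*sqrt(6))*(-14) = -39 + (-14 + 140*sqrt(6)) = -53 + 140*sqrt(6)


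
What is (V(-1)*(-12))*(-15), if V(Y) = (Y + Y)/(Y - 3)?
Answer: 90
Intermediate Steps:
V(Y) = 2*Y/(-3 + Y) (V(Y) = (2*Y)/(-3 + Y) = 2*Y/(-3 + Y))
(V(-1)*(-12))*(-15) = ((2*(-1)/(-3 - 1))*(-12))*(-15) = ((2*(-1)/(-4))*(-12))*(-15) = ((2*(-1)*(-¼))*(-12))*(-15) = ((½)*(-12))*(-15) = -6*(-15) = 90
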